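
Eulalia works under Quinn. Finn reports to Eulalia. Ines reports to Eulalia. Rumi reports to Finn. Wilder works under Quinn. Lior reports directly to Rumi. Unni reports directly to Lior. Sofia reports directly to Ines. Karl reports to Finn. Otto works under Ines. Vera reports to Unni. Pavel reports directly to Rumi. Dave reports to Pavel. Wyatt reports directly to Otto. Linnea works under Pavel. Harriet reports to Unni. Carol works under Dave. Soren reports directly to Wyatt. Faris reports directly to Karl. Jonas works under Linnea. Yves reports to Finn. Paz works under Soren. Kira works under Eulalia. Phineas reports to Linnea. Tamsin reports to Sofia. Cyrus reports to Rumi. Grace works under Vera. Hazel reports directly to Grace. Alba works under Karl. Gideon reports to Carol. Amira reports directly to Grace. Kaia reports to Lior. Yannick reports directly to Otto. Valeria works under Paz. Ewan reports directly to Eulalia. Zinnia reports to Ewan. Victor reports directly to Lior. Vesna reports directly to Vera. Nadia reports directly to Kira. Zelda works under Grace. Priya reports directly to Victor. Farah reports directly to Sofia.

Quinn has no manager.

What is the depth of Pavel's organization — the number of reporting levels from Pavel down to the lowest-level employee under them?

The longest chain under Pavel runs Pavel → Dave → Carol → Gideon, which is 3 levels below Pavel.

3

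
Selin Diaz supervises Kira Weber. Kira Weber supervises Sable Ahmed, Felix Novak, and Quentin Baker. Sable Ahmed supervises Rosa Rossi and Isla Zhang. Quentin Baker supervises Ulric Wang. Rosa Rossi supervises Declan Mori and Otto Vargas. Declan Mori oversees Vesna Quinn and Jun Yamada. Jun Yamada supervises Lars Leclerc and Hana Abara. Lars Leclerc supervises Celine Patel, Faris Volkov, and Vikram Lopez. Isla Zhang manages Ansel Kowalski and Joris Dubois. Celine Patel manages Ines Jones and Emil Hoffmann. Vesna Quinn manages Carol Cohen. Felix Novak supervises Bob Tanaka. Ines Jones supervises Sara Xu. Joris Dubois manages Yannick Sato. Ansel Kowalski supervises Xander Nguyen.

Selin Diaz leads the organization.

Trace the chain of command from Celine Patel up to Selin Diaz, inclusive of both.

Celine Patel -> Lars Leclerc -> Jun Yamada -> Declan Mori -> Rosa Rossi -> Sable Ahmed -> Kira Weber -> Selin Diaz

Celine Patel reports to Lars Leclerc. Lars Leclerc reports to Jun Yamada. Jun Yamada reports to Declan Mori. Declan Mori reports to Rosa Rossi. Rosa Rossi reports to Sable Ahmed. Sable Ahmed reports to Kira Weber. Kira Weber reports to Selin Diaz. Selin Diaz is at the top.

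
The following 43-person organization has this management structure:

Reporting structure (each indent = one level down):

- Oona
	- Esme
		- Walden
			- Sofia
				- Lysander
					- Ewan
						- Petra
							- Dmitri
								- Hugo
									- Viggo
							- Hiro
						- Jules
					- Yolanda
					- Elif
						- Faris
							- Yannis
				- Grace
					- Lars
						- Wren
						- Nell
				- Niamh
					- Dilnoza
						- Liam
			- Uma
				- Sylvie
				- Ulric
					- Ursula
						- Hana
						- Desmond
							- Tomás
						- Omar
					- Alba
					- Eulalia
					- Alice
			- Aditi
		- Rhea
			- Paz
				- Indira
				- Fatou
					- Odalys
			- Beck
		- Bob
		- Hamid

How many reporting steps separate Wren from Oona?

Chain from Wren up to Oona: Wren → Lars → Grace → Sofia → Walden → Esme → Oona. That is 6 steps up, so Wren is 6 levels below Oona.

6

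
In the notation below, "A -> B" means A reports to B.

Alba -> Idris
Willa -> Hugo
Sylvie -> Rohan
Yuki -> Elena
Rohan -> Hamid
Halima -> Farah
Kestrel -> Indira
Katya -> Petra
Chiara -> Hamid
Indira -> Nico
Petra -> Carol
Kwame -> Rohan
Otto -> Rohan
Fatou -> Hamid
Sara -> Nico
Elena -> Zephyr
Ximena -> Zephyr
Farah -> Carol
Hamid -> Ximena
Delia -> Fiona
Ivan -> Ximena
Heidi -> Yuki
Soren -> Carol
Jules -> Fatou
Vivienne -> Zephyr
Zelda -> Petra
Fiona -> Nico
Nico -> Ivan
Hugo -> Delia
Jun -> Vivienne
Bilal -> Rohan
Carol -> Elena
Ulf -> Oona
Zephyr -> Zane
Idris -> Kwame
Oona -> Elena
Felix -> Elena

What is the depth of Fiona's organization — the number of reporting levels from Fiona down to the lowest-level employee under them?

3

The longest chain under Fiona runs Fiona → Delia → Hugo → Willa, which is 3 levels below Fiona.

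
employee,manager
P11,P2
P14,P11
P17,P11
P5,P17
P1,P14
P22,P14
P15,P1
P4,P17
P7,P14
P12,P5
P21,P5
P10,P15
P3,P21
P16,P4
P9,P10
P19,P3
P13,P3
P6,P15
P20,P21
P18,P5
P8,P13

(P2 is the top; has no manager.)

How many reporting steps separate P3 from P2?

Chain from P3 up to P2: P3 → P21 → P5 → P17 → P11 → P2. That is 5 steps up, so P3 is 5 levels below P2.

5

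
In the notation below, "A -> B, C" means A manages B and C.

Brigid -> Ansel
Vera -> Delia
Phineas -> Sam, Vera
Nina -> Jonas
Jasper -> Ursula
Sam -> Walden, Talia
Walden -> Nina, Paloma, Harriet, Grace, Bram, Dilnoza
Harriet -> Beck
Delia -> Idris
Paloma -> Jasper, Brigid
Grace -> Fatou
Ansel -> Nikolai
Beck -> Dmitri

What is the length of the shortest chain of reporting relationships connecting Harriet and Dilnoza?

2

Harriet is 1 level below Walden, and Dilnoza is 1 level below Walden (their lowest common manager). The shortest path runs up from Harriet to Walden and back down to Dilnoza: 1 + 1 = 2 links.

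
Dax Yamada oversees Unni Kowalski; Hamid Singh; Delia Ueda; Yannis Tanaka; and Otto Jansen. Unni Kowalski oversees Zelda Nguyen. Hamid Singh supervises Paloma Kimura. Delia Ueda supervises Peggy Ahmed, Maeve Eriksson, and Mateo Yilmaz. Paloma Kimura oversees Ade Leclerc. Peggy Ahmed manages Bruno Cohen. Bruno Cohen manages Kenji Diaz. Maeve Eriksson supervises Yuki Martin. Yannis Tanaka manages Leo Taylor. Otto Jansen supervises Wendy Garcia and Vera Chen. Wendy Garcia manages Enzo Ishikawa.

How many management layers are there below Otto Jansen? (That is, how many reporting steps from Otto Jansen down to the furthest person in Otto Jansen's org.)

2

The longest chain under Otto Jansen runs Otto Jansen → Wendy Garcia → Enzo Ishikawa, which is 2 levels below Otto Jansen.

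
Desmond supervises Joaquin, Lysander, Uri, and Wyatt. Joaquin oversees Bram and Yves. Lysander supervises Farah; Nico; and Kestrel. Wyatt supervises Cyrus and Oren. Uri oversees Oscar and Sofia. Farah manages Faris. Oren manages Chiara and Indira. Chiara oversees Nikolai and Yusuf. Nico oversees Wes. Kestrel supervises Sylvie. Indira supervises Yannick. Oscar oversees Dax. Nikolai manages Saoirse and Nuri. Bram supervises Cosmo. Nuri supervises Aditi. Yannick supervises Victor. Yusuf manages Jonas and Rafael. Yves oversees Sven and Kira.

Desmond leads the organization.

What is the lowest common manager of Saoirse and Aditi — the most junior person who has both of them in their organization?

Saoirse's chain of managers is Nikolai, Chiara, Oren, Wyatt, Desmond. Aditi's chain of managers is Nuri, Nikolai, Chiara, Oren, Wyatt, Desmond. The first manager that appears in both chains is Nikolai.

Nikolai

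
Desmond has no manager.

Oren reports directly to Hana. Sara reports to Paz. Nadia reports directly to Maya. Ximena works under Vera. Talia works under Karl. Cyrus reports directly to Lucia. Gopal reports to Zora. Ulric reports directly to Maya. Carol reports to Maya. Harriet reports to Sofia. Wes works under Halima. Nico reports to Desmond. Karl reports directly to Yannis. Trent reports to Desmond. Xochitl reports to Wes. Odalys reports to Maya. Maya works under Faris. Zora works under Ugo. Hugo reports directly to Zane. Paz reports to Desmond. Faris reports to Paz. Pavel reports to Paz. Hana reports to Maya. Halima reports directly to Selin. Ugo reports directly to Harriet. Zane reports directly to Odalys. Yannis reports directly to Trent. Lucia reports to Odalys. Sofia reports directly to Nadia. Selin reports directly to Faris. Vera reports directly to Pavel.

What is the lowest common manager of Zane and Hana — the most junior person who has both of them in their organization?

Maya

Zane's chain of managers is Odalys, Maya, Faris, Paz, Desmond. Hana's chain of managers is Maya, Faris, Paz, Desmond. The first manager that appears in both chains is Maya.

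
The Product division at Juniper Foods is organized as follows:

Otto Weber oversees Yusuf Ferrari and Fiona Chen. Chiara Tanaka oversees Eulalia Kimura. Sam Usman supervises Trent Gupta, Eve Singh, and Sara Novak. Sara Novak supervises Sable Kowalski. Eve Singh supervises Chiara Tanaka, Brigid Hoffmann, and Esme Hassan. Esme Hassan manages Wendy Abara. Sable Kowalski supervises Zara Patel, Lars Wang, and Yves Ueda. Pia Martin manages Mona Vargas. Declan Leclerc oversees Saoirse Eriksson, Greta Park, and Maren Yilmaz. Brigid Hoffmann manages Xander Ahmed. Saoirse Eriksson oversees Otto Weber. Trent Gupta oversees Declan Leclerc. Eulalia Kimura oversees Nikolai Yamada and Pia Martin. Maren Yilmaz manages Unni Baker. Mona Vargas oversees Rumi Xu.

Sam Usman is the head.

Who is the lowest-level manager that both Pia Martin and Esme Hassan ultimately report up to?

Pia Martin's chain of managers is Eulalia Kimura, Chiara Tanaka, Eve Singh, Sam Usman. Esme Hassan's chain of managers is Eve Singh, Sam Usman. The first manager that appears in both chains is Eve Singh.

Eve Singh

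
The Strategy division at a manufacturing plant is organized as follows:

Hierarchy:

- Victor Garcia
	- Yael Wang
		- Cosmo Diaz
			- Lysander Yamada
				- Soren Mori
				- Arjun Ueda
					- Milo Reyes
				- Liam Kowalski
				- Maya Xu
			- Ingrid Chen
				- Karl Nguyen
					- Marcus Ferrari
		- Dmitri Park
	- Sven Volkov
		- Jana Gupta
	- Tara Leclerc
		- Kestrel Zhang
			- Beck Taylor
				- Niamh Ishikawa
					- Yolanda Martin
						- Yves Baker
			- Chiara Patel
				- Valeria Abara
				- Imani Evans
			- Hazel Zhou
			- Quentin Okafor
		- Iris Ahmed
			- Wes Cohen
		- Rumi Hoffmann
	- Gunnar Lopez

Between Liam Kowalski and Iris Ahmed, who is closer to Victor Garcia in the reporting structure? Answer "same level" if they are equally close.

Liam Kowalski is 4 levels below Victor Garcia; Iris Ahmed is 2. Iris Ahmed is higher.

Iris Ahmed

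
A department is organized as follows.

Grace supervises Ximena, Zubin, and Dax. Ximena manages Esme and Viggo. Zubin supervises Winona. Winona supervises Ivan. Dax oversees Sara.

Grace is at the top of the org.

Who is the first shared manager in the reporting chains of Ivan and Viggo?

Ivan's chain of managers is Winona, Zubin, Grace. Viggo's chain of managers is Ximena, Grace. The first manager that appears in both chains is Grace.

Grace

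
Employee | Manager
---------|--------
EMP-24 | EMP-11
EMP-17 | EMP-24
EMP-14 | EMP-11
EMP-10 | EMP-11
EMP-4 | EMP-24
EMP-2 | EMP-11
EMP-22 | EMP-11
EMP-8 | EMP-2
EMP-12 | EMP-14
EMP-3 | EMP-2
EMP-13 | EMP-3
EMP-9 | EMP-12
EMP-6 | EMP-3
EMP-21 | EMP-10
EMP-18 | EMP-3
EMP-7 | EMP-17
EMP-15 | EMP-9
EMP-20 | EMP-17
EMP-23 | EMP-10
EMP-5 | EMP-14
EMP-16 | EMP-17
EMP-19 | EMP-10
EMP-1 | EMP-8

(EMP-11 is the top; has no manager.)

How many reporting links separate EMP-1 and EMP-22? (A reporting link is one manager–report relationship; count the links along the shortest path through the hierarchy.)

4

EMP-1 is 3 levels below EMP-11, and EMP-22 is 1 level below EMP-11 (their lowest common manager). The shortest path runs up from EMP-1 to EMP-11 and back down to EMP-22: 3 + 1 = 4 links.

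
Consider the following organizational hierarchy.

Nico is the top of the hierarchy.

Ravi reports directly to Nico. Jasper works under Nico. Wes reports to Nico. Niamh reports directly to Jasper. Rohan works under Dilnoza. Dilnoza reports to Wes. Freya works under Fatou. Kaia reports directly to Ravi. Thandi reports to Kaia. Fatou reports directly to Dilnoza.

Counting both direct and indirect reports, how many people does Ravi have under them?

2

Ravi directly manages Kaia. Under Kaia: Thandi (1). That's 2 in total.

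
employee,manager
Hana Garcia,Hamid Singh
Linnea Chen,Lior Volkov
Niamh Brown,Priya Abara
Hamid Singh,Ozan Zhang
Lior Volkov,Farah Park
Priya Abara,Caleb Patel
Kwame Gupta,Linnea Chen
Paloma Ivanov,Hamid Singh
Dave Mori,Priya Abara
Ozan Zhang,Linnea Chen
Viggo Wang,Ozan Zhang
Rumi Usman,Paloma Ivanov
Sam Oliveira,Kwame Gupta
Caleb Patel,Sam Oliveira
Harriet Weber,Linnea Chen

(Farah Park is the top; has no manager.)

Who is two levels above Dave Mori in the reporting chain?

Dave Mori reports to Priya Abara, and Priya Abara reports to Caleb Patel. So Dave Mori's skip-level manager is Caleb Patel.

Caleb Patel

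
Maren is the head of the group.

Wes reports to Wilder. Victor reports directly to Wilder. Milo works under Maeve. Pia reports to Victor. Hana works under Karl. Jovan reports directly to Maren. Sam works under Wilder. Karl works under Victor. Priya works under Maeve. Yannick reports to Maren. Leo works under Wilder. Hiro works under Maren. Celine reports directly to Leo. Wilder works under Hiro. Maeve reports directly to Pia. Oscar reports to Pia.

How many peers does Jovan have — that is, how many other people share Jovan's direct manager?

Jovan reports to Maren. Maren's other direct reports are Hiro, Yannick — 2 peers.

2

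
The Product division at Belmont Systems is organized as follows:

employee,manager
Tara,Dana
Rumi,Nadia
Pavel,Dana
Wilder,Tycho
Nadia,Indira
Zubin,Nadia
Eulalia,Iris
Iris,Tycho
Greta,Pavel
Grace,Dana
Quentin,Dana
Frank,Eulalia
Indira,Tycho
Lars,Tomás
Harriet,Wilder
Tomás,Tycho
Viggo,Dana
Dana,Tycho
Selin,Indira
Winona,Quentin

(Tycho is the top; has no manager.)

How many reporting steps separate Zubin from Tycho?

3

Chain from Zubin up to Tycho: Zubin → Nadia → Indira → Tycho. That is 3 steps up, so Zubin is 3 levels below Tycho.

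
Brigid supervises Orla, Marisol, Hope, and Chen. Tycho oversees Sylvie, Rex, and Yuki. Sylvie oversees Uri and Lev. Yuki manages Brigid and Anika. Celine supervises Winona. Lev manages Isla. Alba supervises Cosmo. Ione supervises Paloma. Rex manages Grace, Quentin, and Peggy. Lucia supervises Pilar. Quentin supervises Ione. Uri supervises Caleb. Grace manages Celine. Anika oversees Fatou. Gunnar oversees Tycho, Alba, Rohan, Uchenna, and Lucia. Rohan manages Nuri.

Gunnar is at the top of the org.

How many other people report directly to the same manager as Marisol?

Marisol reports to Brigid. Brigid's other direct reports are Orla, Chen, Hope — 3 peers.

3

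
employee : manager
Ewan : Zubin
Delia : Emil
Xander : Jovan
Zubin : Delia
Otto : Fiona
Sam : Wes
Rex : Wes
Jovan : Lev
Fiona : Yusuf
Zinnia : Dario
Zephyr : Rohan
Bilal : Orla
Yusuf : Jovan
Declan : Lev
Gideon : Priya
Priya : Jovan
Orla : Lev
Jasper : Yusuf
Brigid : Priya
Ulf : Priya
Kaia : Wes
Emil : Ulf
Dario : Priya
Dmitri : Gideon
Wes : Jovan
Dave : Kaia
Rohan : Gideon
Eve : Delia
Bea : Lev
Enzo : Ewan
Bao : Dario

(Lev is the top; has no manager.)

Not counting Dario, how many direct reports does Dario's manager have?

3

Dario reports to Priya. Priya's other direct reports are Ulf, Brigid, Gideon — 3 peers.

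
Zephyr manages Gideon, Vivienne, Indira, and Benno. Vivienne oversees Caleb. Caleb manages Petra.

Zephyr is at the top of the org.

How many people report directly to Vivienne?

Vivienne directly manages Caleb. That is 1 direct report.

1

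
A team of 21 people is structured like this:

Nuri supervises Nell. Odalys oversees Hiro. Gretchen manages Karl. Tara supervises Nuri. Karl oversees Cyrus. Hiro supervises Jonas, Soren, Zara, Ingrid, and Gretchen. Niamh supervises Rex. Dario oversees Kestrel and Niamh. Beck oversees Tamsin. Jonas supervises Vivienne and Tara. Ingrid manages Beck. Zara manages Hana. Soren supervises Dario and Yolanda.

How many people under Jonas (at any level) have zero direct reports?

2

The people in Jonas's organization with no one reporting to them are Nell, Vivienne. That is 2.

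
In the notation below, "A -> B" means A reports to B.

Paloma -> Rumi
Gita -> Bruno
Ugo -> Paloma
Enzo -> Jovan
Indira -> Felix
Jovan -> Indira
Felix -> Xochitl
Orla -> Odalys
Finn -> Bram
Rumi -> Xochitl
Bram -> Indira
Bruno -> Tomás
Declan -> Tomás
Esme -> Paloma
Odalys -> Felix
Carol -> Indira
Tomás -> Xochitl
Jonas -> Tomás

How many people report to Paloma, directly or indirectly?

Paloma directly manages Esme, Ugo. Esme has no reports. Ugo has no reports. So Paloma's organization is 2 direct reports plus everyone under them: 1 + 1 = 2.

2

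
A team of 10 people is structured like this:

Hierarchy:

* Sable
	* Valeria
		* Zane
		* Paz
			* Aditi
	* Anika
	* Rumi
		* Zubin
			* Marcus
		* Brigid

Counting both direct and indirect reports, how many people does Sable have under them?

Sable directly manages Valeria, Anika, Rumi. Under Valeria: Paz, Aditi, Zane (3). Anika has no reports. Under Rumi: Brigid, Zubin, Marcus (3). So Sable's organization is 3 direct reports plus everyone under them: 4 + 1 + 4 = 9.

9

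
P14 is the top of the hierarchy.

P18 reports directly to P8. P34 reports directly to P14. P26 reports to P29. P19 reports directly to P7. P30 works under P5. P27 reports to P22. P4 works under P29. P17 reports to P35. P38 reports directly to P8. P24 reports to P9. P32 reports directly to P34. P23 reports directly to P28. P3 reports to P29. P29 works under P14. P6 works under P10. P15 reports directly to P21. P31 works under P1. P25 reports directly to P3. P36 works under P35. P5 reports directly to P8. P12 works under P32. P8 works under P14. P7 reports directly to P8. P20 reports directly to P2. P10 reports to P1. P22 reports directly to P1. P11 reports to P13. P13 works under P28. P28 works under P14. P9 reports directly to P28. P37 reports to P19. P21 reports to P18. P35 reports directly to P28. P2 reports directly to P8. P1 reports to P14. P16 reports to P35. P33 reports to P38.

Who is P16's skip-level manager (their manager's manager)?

P16 reports to P35, and P35 reports to P28. So P16's skip-level manager is P28.

P28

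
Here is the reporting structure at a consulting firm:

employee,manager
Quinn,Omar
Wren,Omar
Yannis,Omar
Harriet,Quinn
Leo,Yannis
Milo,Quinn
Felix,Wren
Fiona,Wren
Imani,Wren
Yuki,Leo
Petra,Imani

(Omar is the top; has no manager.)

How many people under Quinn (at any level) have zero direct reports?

2

The people in Quinn's organization with no one reporting to them are Milo, Harriet. That is 2.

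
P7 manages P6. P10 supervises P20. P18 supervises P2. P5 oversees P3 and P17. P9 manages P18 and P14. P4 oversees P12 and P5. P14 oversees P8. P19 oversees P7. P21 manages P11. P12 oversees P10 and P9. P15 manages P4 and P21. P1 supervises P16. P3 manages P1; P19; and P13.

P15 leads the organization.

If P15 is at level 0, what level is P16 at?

5

Chain from P16 up to P15: P16 → P1 → P3 → P5 → P4 → P15. That is 5 steps up, so P16 is 5 levels below P15.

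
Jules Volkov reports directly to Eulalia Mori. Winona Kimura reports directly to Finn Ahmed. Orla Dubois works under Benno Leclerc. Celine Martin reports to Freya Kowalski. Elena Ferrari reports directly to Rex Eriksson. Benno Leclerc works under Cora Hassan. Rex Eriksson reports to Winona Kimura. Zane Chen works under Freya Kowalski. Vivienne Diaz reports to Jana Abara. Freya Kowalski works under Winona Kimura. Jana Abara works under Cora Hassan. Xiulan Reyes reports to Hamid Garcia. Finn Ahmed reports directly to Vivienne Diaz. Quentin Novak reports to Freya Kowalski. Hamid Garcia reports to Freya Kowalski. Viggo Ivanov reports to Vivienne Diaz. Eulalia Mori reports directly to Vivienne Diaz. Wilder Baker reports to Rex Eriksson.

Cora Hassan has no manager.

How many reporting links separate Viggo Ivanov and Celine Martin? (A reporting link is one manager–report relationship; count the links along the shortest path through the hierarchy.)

Viggo Ivanov is 1 level below Vivienne Diaz, and Celine Martin is 4 levels below Vivienne Diaz (their lowest common manager). The shortest path runs up from Viggo Ivanov to Vivienne Diaz and back down to Celine Martin: 1 + 4 = 5 links.

5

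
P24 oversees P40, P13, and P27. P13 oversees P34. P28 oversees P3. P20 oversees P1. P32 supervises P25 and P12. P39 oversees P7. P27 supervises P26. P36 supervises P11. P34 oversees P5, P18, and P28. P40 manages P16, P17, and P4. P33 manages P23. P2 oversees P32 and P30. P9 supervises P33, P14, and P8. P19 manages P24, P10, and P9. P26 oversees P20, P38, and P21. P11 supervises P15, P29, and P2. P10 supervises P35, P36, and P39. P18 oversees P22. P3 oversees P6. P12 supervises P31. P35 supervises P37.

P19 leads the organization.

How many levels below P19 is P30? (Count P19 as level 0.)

5

Chain from P30 up to P19: P30 → P2 → P11 → P36 → P10 → P19. That is 5 steps up, so P30 is 5 levels below P19.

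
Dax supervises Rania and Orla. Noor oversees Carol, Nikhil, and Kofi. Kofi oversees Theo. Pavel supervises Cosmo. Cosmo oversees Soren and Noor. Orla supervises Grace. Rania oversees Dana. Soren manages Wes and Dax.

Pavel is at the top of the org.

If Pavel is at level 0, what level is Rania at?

4

Chain from Rania up to Pavel: Rania → Dax → Soren → Cosmo → Pavel. That is 4 steps up, so Rania is 4 levels below Pavel.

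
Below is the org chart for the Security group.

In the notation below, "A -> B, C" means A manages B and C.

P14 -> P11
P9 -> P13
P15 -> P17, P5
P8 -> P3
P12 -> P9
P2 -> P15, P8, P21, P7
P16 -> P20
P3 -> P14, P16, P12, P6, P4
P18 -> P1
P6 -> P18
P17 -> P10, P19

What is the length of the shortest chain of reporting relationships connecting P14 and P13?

4

P14 is 1 level below P3, and P13 is 3 levels below P3 (their lowest common manager). The shortest path runs up from P14 to P3 and back down to P13: 1 + 3 = 4 links.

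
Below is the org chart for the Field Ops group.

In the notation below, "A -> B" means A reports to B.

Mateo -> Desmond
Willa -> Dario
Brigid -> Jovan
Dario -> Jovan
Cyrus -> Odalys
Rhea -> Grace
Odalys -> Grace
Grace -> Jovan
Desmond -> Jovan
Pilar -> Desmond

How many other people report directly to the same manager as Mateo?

Mateo reports to Desmond. Desmond's other direct reports are Pilar — 1 peer.

1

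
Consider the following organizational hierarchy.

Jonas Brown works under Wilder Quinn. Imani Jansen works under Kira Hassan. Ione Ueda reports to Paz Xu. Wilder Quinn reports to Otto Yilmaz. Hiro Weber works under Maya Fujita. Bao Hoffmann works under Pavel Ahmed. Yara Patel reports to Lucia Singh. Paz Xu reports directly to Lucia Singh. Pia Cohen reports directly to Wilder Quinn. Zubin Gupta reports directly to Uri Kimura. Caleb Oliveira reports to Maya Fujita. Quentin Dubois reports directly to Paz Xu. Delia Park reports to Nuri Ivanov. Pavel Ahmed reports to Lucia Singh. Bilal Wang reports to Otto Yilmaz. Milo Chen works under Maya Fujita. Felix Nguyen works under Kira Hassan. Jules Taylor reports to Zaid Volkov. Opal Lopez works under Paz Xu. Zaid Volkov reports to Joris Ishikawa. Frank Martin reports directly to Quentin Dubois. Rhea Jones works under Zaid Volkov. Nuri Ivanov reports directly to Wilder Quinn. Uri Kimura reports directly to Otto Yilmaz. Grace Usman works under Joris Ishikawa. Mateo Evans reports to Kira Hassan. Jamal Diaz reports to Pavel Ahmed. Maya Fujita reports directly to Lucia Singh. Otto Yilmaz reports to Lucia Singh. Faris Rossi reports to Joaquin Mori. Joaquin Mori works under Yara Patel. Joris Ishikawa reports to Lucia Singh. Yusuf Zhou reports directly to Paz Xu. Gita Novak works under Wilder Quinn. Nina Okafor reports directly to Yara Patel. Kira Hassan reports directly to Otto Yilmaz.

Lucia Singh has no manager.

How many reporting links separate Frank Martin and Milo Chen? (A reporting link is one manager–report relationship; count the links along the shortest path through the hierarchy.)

Frank Martin is 3 levels below Lucia Singh, and Milo Chen is 2 levels below Lucia Singh (their lowest common manager). The shortest path runs up from Frank Martin to Lucia Singh and back down to Milo Chen: 3 + 2 = 5 links.

5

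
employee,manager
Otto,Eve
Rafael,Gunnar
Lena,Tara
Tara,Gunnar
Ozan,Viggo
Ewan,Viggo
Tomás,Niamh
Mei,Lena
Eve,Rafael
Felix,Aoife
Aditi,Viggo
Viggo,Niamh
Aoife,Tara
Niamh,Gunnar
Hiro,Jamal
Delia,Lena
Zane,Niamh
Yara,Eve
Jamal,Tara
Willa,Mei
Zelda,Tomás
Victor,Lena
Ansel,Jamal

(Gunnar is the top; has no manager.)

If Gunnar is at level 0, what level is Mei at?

Chain from Mei up to Gunnar: Mei → Lena → Tara → Gunnar. That is 3 steps up, so Mei is 3 levels below Gunnar.

3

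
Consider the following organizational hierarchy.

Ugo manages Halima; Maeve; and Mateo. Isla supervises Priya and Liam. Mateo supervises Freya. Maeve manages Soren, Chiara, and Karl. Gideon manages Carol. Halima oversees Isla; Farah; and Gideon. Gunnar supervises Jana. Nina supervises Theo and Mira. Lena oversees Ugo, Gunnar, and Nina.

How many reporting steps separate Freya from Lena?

Chain from Freya up to Lena: Freya → Mateo → Ugo → Lena. That is 3 steps up, so Freya is 3 levels below Lena.

3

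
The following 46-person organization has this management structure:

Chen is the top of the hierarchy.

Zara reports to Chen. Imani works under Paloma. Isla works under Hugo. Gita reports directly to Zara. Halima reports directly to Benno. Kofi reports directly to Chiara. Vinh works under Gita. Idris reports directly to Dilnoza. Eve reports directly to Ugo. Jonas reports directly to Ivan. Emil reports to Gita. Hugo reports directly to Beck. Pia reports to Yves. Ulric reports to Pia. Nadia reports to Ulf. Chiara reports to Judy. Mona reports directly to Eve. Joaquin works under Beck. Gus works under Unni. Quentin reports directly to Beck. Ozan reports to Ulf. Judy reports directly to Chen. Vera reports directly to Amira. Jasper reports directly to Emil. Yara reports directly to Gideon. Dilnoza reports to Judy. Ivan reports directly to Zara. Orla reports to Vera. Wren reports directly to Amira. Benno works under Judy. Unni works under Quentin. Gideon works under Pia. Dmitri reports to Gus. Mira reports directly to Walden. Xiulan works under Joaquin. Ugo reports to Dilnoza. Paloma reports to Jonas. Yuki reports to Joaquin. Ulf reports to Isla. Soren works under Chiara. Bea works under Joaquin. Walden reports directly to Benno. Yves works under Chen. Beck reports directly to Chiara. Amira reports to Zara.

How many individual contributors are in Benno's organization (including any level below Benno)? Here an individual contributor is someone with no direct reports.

2

The people in Benno's organization with no one reporting to them are Halima, Mira. That is 2.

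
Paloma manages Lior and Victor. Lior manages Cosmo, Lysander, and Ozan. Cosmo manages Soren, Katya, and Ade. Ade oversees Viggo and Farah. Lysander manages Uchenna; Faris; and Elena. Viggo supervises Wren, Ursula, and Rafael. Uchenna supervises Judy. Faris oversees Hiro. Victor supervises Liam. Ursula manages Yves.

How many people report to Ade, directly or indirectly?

Ade directly manages Viggo, Farah. Under Viggo: Ursula, Yves, Rafael, Wren (4). Farah has no reports. So Ade's organization is 2 direct reports plus everyone under them: 5 + 1 = 6.

6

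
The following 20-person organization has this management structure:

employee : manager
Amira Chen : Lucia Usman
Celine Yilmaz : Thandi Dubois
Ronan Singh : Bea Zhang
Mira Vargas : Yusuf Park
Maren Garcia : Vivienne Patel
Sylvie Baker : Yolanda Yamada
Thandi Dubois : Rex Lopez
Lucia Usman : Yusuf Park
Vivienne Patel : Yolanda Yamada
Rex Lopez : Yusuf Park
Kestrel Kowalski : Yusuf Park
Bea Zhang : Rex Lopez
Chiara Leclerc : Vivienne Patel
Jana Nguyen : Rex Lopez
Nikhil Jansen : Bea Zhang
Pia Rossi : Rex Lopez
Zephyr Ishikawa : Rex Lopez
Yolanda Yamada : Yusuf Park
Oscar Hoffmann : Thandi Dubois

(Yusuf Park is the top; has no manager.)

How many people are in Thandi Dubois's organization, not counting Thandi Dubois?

Thandi Dubois directly manages Oscar Hoffmann, Celine Yilmaz. Oscar Hoffmann has no reports. Celine Yilmaz has no reports. So Thandi Dubois's organization is 2 direct reports plus everyone under them: 1 + 1 = 2.

2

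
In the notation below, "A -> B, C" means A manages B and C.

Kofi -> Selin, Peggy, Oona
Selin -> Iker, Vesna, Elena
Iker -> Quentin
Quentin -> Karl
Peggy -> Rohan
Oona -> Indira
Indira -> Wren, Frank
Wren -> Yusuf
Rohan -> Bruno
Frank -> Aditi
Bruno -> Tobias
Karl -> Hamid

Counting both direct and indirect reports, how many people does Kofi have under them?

17

Kofi directly manages Selin, Peggy, Oona. Under Selin: Elena, Vesna, Iker, Quentin, Karl, Hamid (6). Under Peggy: Rohan, Bruno, Tobias (3). Under Oona: Indira, Frank, Aditi, Wren, Yusuf (5). So Kofi's organization is 3 direct reports plus everyone under them: 7 + 4 + 6 = 17.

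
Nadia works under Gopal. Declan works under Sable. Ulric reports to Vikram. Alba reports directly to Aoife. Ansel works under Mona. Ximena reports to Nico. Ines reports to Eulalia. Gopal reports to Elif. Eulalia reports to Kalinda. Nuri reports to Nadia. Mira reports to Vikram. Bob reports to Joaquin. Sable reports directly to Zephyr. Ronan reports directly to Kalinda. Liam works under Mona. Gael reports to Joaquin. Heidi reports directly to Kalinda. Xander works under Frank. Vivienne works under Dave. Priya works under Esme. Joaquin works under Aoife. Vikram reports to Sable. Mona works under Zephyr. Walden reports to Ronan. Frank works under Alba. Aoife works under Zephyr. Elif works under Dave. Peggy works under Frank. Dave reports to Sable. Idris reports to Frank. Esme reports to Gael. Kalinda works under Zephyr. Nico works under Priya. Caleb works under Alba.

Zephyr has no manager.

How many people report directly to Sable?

Sable directly manages Dave, Vikram, Declan. That is 3 direct reports.

3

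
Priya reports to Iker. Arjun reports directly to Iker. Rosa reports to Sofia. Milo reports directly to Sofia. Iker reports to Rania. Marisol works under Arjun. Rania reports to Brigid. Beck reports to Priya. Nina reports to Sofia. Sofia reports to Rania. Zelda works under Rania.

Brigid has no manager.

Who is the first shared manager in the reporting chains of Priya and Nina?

Priya's chain of managers is Iker, Rania, Brigid. Nina's chain of managers is Sofia, Rania, Brigid. The first manager that appears in both chains is Rania.

Rania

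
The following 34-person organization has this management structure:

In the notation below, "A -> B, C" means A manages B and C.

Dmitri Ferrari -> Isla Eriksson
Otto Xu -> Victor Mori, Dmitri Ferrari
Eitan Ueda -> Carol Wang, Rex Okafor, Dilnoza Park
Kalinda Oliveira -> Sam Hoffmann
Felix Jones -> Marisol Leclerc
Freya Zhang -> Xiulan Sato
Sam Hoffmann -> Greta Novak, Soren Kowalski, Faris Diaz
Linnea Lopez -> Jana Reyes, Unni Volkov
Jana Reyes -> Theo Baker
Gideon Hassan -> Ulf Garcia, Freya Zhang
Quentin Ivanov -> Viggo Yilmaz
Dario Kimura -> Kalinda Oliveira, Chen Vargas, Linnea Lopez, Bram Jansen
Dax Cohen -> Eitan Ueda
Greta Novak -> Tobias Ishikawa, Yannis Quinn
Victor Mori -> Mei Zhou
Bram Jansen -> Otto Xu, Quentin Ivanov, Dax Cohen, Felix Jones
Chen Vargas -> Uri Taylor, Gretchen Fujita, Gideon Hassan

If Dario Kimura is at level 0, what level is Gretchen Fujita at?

2

Chain from Gretchen Fujita up to Dario Kimura: Gretchen Fujita → Chen Vargas → Dario Kimura. That is 2 steps up, so Gretchen Fujita is 2 levels below Dario Kimura.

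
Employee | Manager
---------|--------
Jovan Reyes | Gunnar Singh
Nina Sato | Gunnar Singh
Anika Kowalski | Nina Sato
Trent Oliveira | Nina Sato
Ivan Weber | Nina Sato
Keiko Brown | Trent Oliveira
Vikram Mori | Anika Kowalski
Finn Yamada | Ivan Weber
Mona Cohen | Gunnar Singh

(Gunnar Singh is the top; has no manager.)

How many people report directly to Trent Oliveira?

Trent Oliveira directly manages Keiko Brown. That is 1 direct report.

1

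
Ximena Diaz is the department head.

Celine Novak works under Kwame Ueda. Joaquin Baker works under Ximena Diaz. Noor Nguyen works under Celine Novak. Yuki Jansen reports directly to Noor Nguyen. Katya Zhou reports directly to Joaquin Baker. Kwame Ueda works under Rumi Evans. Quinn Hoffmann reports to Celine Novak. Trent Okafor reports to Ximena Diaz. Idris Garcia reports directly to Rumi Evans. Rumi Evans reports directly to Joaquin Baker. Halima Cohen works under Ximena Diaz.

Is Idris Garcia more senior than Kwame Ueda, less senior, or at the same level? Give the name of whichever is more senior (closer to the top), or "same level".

same level

Both Idris Garcia and Kwame Ueda are 3 levels below Ximena Diaz.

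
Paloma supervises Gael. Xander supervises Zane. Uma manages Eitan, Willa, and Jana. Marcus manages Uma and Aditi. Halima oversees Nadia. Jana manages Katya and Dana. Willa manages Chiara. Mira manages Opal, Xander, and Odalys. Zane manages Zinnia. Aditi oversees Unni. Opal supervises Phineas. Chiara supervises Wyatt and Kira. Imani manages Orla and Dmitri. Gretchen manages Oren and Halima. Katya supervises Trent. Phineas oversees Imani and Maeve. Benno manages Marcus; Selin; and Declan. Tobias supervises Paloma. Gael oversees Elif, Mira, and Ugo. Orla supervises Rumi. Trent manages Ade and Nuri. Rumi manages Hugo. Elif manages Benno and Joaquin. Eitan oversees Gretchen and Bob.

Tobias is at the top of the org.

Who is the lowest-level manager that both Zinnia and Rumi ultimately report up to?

Mira

Zinnia's chain of managers is Zane, Xander, Mira, Gael, Paloma, Tobias. Rumi's chain of managers is Orla, Imani, Phineas, Opal, Mira, Gael, Paloma, Tobias. The first manager that appears in both chains is Mira.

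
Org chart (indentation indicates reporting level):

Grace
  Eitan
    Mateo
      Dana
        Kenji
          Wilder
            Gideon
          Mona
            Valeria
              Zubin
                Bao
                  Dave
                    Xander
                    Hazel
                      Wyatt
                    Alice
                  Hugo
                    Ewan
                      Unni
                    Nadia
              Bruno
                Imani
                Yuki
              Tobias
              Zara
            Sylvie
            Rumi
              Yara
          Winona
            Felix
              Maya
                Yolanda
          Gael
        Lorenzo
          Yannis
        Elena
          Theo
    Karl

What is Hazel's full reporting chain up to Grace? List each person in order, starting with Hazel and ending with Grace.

Hazel -> Dave -> Bao -> Zubin -> Valeria -> Mona -> Kenji -> Dana -> Mateo -> Eitan -> Grace

Hazel reports to Dave. Dave reports to Bao. Bao reports to Zubin. Zubin reports to Valeria. Valeria reports to Mona. Mona reports to Kenji. Kenji reports to Dana. Dana reports to Mateo. Mateo reports to Eitan. Eitan reports to Grace. Grace is at the top.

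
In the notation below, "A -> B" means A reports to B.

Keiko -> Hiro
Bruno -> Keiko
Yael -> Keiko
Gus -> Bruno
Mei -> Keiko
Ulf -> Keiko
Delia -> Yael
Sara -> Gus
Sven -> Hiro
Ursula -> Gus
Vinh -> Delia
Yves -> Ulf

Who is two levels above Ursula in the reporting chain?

Bruno

Ursula reports to Gus, and Gus reports to Bruno. So Ursula's skip-level manager is Bruno.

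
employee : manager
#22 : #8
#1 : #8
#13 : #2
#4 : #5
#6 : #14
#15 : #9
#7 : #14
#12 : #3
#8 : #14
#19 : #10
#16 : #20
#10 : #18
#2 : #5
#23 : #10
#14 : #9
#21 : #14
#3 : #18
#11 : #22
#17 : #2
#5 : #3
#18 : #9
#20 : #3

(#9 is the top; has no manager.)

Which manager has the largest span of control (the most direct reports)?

#14

Direct-report counts: #9 has 3; #18 has 2; #10 has 2; #3 has 3; #20 has 1; #5 has 2; #2 has 2; #14 has 4; #8 has 2; #22 has 1. The largest is 4, held by #14.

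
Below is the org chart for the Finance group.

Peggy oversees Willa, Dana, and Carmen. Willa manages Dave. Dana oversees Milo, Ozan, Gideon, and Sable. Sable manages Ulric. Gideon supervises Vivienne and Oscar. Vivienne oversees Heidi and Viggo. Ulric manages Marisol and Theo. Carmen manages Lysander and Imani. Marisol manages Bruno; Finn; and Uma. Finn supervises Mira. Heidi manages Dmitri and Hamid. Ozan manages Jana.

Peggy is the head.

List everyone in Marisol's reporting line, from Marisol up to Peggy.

Marisol -> Ulric -> Sable -> Dana -> Peggy

Marisol reports to Ulric. Ulric reports to Sable. Sable reports to Dana. Dana reports to Peggy. Peggy is at the top.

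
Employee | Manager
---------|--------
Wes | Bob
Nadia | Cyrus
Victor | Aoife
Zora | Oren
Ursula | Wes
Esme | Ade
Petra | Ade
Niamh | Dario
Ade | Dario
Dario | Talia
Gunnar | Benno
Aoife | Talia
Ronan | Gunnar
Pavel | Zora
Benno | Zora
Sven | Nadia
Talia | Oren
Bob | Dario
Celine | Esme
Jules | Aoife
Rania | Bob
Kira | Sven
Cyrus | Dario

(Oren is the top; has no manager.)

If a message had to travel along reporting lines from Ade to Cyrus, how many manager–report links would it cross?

2

Ade is 1 level below Dario, and Cyrus is 1 level below Dario (their lowest common manager). The shortest path runs up from Ade to Dario and back down to Cyrus: 1 + 1 = 2 links.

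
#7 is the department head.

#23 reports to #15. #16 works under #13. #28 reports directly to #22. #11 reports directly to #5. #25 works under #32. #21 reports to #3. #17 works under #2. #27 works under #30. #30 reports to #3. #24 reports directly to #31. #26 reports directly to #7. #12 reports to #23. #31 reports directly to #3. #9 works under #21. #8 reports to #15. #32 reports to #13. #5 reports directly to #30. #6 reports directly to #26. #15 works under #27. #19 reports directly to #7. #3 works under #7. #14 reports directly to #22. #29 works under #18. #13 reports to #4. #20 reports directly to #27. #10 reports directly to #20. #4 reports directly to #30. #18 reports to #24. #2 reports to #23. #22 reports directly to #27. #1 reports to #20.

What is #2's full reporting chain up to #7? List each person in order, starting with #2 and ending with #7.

#2 reports to #23. #23 reports to #15. #15 reports to #27. #27 reports to #30. #30 reports to #3. #3 reports to #7. #7 is at the top.

#2 -> #23 -> #15 -> #27 -> #30 -> #3 -> #7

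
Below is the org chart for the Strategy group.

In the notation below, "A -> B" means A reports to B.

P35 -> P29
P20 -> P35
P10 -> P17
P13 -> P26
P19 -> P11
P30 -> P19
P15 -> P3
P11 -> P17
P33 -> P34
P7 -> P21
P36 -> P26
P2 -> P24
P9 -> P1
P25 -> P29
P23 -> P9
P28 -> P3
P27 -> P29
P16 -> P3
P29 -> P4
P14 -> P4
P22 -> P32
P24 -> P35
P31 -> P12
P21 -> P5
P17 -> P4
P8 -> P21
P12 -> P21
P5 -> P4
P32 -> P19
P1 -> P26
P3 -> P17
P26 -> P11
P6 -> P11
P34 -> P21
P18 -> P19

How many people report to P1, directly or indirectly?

2

P1 directly manages P9. Under P9: P23 (1). That's 2 in total.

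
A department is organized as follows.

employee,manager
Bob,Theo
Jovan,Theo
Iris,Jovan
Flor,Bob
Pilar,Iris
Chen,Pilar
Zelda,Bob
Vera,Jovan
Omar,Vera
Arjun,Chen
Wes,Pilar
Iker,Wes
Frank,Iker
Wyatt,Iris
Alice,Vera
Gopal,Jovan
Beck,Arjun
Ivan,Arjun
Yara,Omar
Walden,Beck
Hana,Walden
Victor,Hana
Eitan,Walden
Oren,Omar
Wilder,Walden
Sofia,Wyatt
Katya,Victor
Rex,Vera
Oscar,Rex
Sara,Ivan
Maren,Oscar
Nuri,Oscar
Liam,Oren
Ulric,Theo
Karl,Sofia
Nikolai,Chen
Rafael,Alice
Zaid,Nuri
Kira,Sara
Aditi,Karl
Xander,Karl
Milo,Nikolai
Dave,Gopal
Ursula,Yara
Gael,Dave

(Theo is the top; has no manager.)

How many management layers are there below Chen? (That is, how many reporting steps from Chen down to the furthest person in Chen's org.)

6

The longest chain under Chen runs Chen → Arjun → Beck → Walden → Hana → Victor → Katya, which is 6 levels below Chen.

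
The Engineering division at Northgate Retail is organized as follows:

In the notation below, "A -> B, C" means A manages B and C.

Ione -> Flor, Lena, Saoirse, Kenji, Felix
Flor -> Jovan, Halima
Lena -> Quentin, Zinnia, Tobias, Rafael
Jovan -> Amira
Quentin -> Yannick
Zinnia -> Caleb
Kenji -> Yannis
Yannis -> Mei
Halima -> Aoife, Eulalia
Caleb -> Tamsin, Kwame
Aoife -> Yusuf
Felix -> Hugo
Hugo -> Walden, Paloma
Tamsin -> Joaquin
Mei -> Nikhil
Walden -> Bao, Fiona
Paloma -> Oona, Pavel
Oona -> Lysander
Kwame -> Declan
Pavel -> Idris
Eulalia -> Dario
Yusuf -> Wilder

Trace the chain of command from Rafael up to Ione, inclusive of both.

Rafael -> Lena -> Ione

Rafael reports to Lena. Lena reports to Ione. Ione is at the top.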